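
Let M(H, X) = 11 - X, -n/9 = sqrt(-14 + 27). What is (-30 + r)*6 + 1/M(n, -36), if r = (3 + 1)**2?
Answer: -3947/47 ≈ -83.979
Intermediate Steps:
n = -9*sqrt(13) (n = -9*sqrt(-14 + 27) = -9*sqrt(13) ≈ -32.450)
r = 16 (r = 4**2 = 16)
(-30 + r)*6 + 1/M(n, -36) = (-30 + 16)*6 + 1/(11 - 1*(-36)) = -14*6 + 1/(11 + 36) = -84 + 1/47 = -3947/47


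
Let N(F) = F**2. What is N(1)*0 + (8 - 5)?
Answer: 3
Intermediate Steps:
N(1)*0 + (8 - 5) = 1**2*0 + (8 - 5) = 1*0 + 3 = 0 + 3 = 3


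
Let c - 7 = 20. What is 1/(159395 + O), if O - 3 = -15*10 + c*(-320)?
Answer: 1/150608 ≈ 6.6398e-6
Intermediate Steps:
c = 27 (c = 7 + 20 = 27)
O = -8787 (O = 3 + (-15*10 + 27*(-320)) = 3 + (-150 - 8640) = 3 - 8790 = -8787)
1/(159395 + O) = 1/(159395 - 8787) = 1/150608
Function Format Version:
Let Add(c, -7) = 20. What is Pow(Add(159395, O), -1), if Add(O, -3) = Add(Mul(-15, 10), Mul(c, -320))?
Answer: Rational(1, 150608) ≈ 6.6398e-6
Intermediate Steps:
c = 27 (c = Add(7, 20) = 27)
O = -8787 (O = Add(3, Add(Mul(-15, 10), Mul(27, -320))) = Add(3, Add(-150, -8640)) = Add(3, -8790) = -8787)
Pow(Add(159395, O), -1) = Pow(Add(159395, -8787), -1) = Pow(150608, -1) = Rational(1, 150608)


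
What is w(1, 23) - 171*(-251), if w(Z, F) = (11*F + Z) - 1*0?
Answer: 43175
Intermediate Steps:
w(Z, F) = Z + 11*F (w(Z, F) = (Z + 11*F) + 0 = Z + 11*F)
w(1, 23) - 171*(-251) = (1 + 11*23) - 171*(-251) = (1 + 253) + 42921 = 254 + 42921 = 43175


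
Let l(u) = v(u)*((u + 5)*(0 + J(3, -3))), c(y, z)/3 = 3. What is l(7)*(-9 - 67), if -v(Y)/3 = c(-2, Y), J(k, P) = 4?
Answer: 98496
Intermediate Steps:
c(y, z) = 9 (c(y, z) = 3*3 = 9)
v(Y) = -27 (v(Y) = -3*9 = -27)
l(u) = -540 - 108*u (l(u) = -27*(u + 5)*(0 + 4) = -27*(5 + u)*4 = -27*(20 + 4*u) = -540 - 108*u)
l(7)*(-9 - 67) = (-540 - 108*7)*(-9 - 67) = (-540 - 756)*(-76) = -1296*(-76) = 98496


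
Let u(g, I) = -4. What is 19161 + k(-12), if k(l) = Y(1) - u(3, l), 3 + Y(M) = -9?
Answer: 19153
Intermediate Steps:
Y(M) = -12 (Y(M) = -3 - 9 = -12)
k(l) = -8 (k(l) = -12 - 1*(-4) = -12 + 4 = -8)
19161 + k(-12) = 19161 - 8 = 19153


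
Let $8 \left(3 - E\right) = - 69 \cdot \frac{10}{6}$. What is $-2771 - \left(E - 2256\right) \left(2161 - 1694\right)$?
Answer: $\frac{8341335}{8} \approx 1.0427 \cdot 10^{6}$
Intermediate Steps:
$E = \frac{139}{8}$ ($E = 3 - \frac{\left(-69\right) \frac{10}{6}}{8} = 3 - \frac{\left(-69\right) 10 \cdot \frac{1}{6}}{8} = 3 - \frac{\left(-69\right) \frac{5}{3}}{8} = 3 - - \frac{115}{8} = 3 + \frac{115}{8} = \frac{139}{8} \approx 17.375$)
$-2771 - \left(E - 2256\right) \left(2161 - 1694\right) = -2771 - \left(\frac{139}{8} - 2256\right) \left(2161 - 1694\right) = -2771 - \left(- \frac{17909}{8}\right) 467 = -2771 - - \frac{8363503}{8} = -2771 + \frac{8363503}{8} = \frac{8341335}{8}$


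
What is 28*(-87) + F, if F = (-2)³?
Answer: -2444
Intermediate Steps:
F = -8
28*(-87) + F = 28*(-87) - 8 = -2436 - 8 = -2444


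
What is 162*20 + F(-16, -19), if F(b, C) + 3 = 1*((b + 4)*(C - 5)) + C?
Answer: 3506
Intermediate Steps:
F(b, C) = -3 + C + (-5 + C)*(4 + b) (F(b, C) = -3 + (1*((b + 4)*(C - 5)) + C) = -3 + (1*((4 + b)*(-5 + C)) + C) = -3 + (1*((-5 + C)*(4 + b)) + C) = -3 + ((-5 + C)*(4 + b) + C) = -3 + (C + (-5 + C)*(4 + b)) = -3 + C + (-5 + C)*(4 + b))
162*20 + F(-16, -19) = 162*20 + (-23 - 5*(-16) + 5*(-19) - 19*(-16)) = 3240 + (-23 + 80 - 95 + 304) = 3240 + 266 = 3506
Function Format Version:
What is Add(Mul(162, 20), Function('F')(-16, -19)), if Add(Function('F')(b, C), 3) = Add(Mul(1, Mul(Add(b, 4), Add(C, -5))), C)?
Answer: 3506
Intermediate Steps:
Function('F')(b, C) = Add(-3, C, Mul(Add(-5, C), Add(4, b))) (Function('F')(b, C) = Add(-3, Add(Mul(1, Mul(Add(b, 4), Add(C, -5))), C)) = Add(-3, Add(Mul(1, Mul(Add(4, b), Add(-5, C))), C)) = Add(-3, Add(Mul(1, Mul(Add(-5, C), Add(4, b))), C)) = Add(-3, Add(Mul(Add(-5, C), Add(4, b)), C)) = Add(-3, Add(C, Mul(Add(-5, C), Add(4, b)))) = Add(-3, C, Mul(Add(-5, C), Add(4, b))))
Add(Mul(162, 20), Function('F')(-16, -19)) = Add(Mul(162, 20), Add(-23, Mul(-5, -16), Mul(5, -19), Mul(-19, -16))) = Add(3240, Add(-23, 80, -95, 304)) = Add(3240, 266) = 3506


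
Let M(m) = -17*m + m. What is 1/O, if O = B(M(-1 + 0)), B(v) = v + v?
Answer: 1/32 ≈ 0.031250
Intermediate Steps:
M(m) = -16*m
B(v) = 2*v
O = 32 (O = 2*(-16*(-1 + 0)) = 2*(-16*(-1)) = 2*16 = 32)
1/O = 1/32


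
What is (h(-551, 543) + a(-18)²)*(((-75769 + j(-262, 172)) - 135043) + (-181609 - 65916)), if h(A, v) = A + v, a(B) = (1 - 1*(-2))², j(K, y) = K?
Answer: -33477727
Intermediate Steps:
a(B) = 9 (a(B) = (1 + 2)² = 3² = 9)
(h(-551, 543) + a(-18)²)*(((-75769 + j(-262, 172)) - 135043) + (-181609 - 65916)) = ((-551 + 543) + 9²)*(((-75769 - 262) - 135043) + (-181609 - 65916)) = (-8 + 81)*((-76031 - 135043) - 247525) = 73*(-211074 - 247525) = 73*(-458599) = -33477727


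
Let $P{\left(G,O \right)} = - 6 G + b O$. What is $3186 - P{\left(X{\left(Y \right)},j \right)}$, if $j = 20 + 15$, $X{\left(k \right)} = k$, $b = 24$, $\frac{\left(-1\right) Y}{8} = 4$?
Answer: $2154$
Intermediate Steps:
$Y = -32$ ($Y = \left(-8\right) 4 = -32$)
$j = 35$
$P{\left(G,O \right)} = - 6 G + 24 O$
$3186 - P{\left(X{\left(Y \right)},j \right)} = 3186 - \left(\left(-6\right) \left(-32\right) + 24 \cdot 35\right) = 3186 - \left(192 + 840\right) = 3186 - 1032 = 2154$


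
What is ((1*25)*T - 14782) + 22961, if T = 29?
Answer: 8904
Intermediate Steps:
((1*25)*T - 14782) + 22961 = ((1*25)*29 - 14782) + 22961 = (25*29 - 14782) + 22961 = (725 - 14782) + 22961 = -14057 + 22961 = 8904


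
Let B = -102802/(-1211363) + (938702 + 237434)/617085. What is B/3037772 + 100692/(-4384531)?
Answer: -114321271705973760556421/4978145871386253719534430 ≈ -0.022965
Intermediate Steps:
B = 1488165205538/747513936855 (B = -102802*(-1/1211363) + 1176136*(1/617085) = 102802/1211363 + 1176136/617085 = 1488165205538/747513936855 ≈ 1.9908)
B/3037772 + 100692/(-4384531) = (1488165205538/747513936855)/3037772 + 100692/(-4384531) = (1488165205538/747513936855)*(1/3037772) + 100692*(-1/4384531) = 744082602769/1135388453493943530 - 100692/4384531 = -114321271705973760556421/4978145871386253719534430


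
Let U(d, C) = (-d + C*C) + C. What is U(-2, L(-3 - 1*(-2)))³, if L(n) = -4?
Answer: 2744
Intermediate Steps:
U(d, C) = C + C² - d (U(d, C) = (-d + C²) + C = (C² - d) + C = C + C² - d)
U(-2, L(-3 - 1*(-2)))³ = (-4 + (-4)² - 1*(-2))³ = (-4 + 16 + 2)³ = 14³ = 2744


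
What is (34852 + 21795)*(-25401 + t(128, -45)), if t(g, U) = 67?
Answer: -1435095098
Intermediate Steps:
(34852 + 21795)*(-25401 + t(128, -45)) = (34852 + 21795)*(-25401 + 67) = 56647*(-25334) = -1435095098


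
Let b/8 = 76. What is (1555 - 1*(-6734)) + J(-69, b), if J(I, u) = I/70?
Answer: 580161/70 ≈ 8288.0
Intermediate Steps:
b = 608 (b = 8*76 = 608)
J(I, u) = I/70 (J(I, u) = I*(1/70) = I/70)
(1555 - 1*(-6734)) + J(-69, b) = (1555 - 1*(-6734)) + (1/70)*(-69) = (1555 + 6734) - 69/70 = 8289 - 69/70 = 580161/70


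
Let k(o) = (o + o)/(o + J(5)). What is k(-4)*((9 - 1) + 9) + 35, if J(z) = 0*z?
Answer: 69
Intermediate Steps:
J(z) = 0
k(o) = 2 (k(o) = (o + o)/(o + 0) = (2*o)/o = 2)
k(-4)*((9 - 1) + 9) + 35 = 2*((9 - 1) + 9) + 35 = 2*(8 + 9) + 35 = 2*17 + 35 = 34 + 35 = 69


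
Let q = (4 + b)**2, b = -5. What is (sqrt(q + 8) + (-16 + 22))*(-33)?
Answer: -297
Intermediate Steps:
q = 1 (q = (4 - 5)**2 = (-1)**2 = 1)
(sqrt(q + 8) + (-16 + 22))*(-33) = (sqrt(1 + 8) + (-16 + 22))*(-33) = (sqrt(9) + 6)*(-33) = (3 + 6)*(-33) = 9*(-33) = -297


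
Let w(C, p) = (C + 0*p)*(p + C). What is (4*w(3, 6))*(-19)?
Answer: -2052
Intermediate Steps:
w(C, p) = C*(C + p) (w(C, p) = (C + 0)*(C + p) = C*(C + p))
(4*w(3, 6))*(-19) = (4*(3*(3 + 6)))*(-19) = (4*(3*9))*(-19) = (4*27)*(-19) = 108*(-19) = -2052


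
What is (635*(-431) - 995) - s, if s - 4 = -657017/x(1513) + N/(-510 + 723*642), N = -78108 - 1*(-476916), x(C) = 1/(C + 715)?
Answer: 28274500013631/19319 ≈ 1.4636e+9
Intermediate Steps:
x(C) = 1/(715 + C)
N = 398808 (N = -78108 + 476916 = 398808)
s = -28279806556551/19319 (s = 4 + (-657017/(1/(715 + 1513)) + 398808/(-510 + 723*642)) = 4 + (-657017/(1/2228) + 398808/(-510 + 464166)) = 4 + (-657017/1/2228 + 398808/463656) = 4 + (-657017*2228 + 398808*(1/463656)) = 4 + (-1463833876 + 16617/19319) = 4 - 28279806633827/19319 = -28279806556551/19319 ≈ -1.4638e+9)
(635*(-431) - 995) - s = (635*(-431) - 995) - 1*(-28279806556551/19319) = (-273685 - 995) + 28279806556551/19319 = -274680 + 28279806556551/19319 = 28274500013631/19319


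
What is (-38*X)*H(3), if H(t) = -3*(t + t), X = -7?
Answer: -4788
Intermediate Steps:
H(t) = -6*t
(-38*X)*H(3) = (-38*(-7))*(-6*3) = 266*(-18) = -4788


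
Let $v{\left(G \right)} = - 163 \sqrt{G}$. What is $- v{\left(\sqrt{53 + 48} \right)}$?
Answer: $163 \sqrt[4]{101} \approx 516.74$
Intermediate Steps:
$- v{\left(\sqrt{53 + 48} \right)} = - \left(-163\right) \sqrt{\sqrt{53 + 48}} = - \left(-163\right) \sqrt{\sqrt{101}} = - \left(-163\right) \sqrt[4]{101} = 163 \sqrt[4]{101}$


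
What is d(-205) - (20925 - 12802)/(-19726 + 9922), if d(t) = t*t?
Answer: 412021223/9804 ≈ 42026.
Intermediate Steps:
d(t) = t²
d(-205) - (20925 - 12802)/(-19726 + 9922) = (-205)² - (20925 - 12802)/(-19726 + 9922) = 42025 - 8123/(-9804) = 42025 - 8123*(-1)/9804 = 42025 - 1*(-8123/9804) = 42025 + 8123/9804 = 412021223/9804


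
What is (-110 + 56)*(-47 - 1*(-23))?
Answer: 1296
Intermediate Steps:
(-110 + 56)*(-47 - 1*(-23)) = -54*(-47 + 23) = -54*(-24) = 1296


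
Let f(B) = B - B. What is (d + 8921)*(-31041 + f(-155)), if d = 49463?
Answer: -1812297744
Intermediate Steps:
f(B) = 0
(d + 8921)*(-31041 + f(-155)) = (49463 + 8921)*(-31041 + 0) = 58384*(-31041) = -1812297744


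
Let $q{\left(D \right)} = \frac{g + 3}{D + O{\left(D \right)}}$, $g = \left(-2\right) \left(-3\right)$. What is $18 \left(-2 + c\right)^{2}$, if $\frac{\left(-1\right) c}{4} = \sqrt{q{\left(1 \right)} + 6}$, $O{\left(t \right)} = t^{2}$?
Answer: $3096 + 144 \sqrt{42} \approx 4029.2$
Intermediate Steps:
$g = 6$
$q{\left(D \right)} = \frac{9}{D + D^{2}}$ ($q{\left(D \right)} = \frac{6 + 3}{D + D^{2}} = \frac{9}{D + D^{2}}$)
$c = - 2 \sqrt{42}$ ($c = - 4 \sqrt{\frac{9}{1 \left(1 + 1\right)} + 6} = - 4 \sqrt{9 \cdot 1 \cdot \frac{1}{2} + 6} = - 4 \sqrt{\frac{9}{2} + 6} = - 4 \sqrt{\frac{21}{2}} = - 4 \frac{\sqrt{42}}{2} = - 2 \sqrt{42} \approx -12.961$)
$18 \left(-2 + c\right)^{2} = 18 \left(-2 - 2 \sqrt{42}\right)^{2}$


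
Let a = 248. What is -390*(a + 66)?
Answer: -122460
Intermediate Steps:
-390*(a + 66) = -390*(248 + 66) = -390*314 = -122460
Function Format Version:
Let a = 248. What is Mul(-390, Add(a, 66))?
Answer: -122460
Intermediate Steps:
Mul(-390, Add(a, 66)) = Mul(-390, Add(248, 66)) = Mul(-390, 314) = -122460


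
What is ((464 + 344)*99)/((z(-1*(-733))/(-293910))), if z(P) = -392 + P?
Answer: -2137313520/31 ≈ -6.8946e+7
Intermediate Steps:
((464 + 344)*99)/((z(-1*(-733))/(-293910))) = ((464 + 344)*99)/(((-392 - 1*(-733))/(-293910))) = (808*99)/(((-392 + 733)*(-1/293910))) = 79992/((341*(-1/293910))) = 79992/(-341/293910) = 79992*(-293910/341) = -2137313520/31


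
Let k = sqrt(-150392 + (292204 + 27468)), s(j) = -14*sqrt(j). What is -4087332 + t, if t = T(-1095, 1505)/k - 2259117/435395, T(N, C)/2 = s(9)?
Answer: -1779606175257/435395 - 21*sqrt(5)/230 ≈ -4.0873e+6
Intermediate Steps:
T(N, C) = -84 (T(N, C) = 2*(-14*sqrt(9)) = 2*(-14*3) = 2*(-42) = -84)
k = 184*sqrt(5) (k = sqrt(-150392 + 319672) = sqrt(169280) = 184*sqrt(5) ≈ 411.44)
t = -2259117/435395 - 21*sqrt(5)/230 (t = -84*sqrt(5)/920 - 2259117/435395 = -21*sqrt(5)/230 - 2259117*1/435395 = -21*sqrt(5)/230 - 2259117/435395 = -2259117/435395 - 21*sqrt(5)/230 ≈ -5.3928)
-4087332 + t = -4087332 + (-2259117/435395 - 21*sqrt(5)/230) = -1779606175257/435395 - 21*sqrt(5)/230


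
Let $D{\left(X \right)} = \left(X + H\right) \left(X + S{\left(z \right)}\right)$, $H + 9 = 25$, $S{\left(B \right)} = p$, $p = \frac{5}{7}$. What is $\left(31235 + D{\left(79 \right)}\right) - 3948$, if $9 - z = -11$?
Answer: $\frac{244019}{7} \approx 34860.0$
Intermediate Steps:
$z = 20$ ($z = 9 - -11 = 9 + 11 = 20$)
$p = \frac{5}{7}$ ($p = 5 \cdot \frac{1}{7} = \frac{5}{7} \approx 0.71429$)
$S{\left(B \right)} = \frac{5}{7}$
$H = 16$ ($H = -9 + 25 = 16$)
$D{\left(X \right)} = \left(16 + X\right) \left(\frac{5}{7} + X\right)$ ($D{\left(X \right)} = \left(X + 16\right) \left(X + \frac{5}{7}\right) = \left(16 + X\right) \left(\frac{5}{7} + X\right)$)
$\left(31235 + D{\left(79 \right)}\right) - 3948 = \left(31235 + \left(\frac{80}{7} + 79^{2} + \frac{117}{7} \cdot 79\right)\right) - 3948 = \left(31235 + \left(\frac{80}{7} + 6241 + \frac{9243}{7}\right)\right) - 3948 = \left(31235 + \frac{53010}{7}\right) - 3948 = \frac{271655}{7} - 3948 = \frac{244019}{7}$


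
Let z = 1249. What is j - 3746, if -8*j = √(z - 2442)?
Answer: -3746 - I*√1193/8 ≈ -3746.0 - 4.3175*I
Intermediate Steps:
j = -I*√1193/8 (j = -√(1249 - 2442)/8 = -I*√1193/8 ≈ -4.3175*I)
j - 3746 = -I*√1193/8 - 3746 = -3746 - I*√1193/8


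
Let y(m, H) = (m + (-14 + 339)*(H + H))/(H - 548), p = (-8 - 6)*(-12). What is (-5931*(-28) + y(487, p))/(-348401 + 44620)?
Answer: -3315587/6075620 ≈ -0.54572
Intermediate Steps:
p = 168 (p = -14*(-12) = 168)
y(m, H) = (m + 650*H)/(-548 + H) (y(m, H) = (m + 325*(2*H))/(-548 + H) = (m + 650*H)/(-548 + H))
(-5931*(-28) + y(487, p))/(-348401 + 44620) = (-5931*(-28) + (487 + 650*168)/(-548 + 168))/(-348401 + 44620) = (166068 + (487 + 109200)/(-380))/(-303781) = (166068 - 1/380*109687)*(-1/303781) = (166068 - 5773/20)*(-1/303781) = (3315587/20)*(-1/303781) = -3315587/6075620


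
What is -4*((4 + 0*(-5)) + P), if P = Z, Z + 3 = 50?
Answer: -204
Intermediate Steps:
Z = 47 (Z = -3 + 50 = 47)
P = 47
-4*((4 + 0*(-5)) + P) = -4*((4 + 0*(-5)) + 47) = -4*((4 + 0) + 47) = -4*(4 + 47) = -4*51 = -204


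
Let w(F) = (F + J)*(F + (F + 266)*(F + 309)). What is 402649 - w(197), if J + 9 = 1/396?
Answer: -17296980271/396 ≈ -4.3679e+7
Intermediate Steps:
J = -3563/396 (J = -9 + 1/396 = -3563/396 ≈ -8.9975)
w(F) = (-3563/396 + F)*(F + (266 + F)*(309 + F)) (w(F) = (F - 3563/396)*(F + (F + 266)*(F + 309)) = (-3563/396 + F)*(F + (266 + F)*(309 + F)))
402649 - w(197) = 402649 - (-48809537/66 + 197**3 + (224533/396)*197**2 + (847126/11)*197) = 402649 - (-48809537/66 + 7645373 + (224533/396)*38809 + 166883822/11) = 402649 - (-48809537/66 + 7645373 + 8713901197/396 + 166883822/11) = 402649 - 1*17456429275/396 = 402649 - 17456429275/396 = -17296980271/396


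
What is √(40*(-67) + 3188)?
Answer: 2*√127 ≈ 22.539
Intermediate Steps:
√(40*(-67) + 3188) = √(-2680 + 3188) = √508 = 2*√127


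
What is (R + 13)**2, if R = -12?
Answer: 1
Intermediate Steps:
(R + 13)**2 = (-12 + 13)**2 = 1**2 = 1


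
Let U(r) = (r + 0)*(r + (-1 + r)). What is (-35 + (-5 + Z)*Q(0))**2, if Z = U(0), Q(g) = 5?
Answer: 3600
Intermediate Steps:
U(r) = r*(-1 + 2*r)
Z = 0 (Z = 0*(-1 + 2*0) = 0*(-1 + 0) = 0*(-1) = 0)
(-35 + (-5 + Z)*Q(0))**2 = (-35 + (-5 + 0)*5)**2 = (-35 - 5*5)**2 = (-35 - 25)**2 = (-60)**2 = 3600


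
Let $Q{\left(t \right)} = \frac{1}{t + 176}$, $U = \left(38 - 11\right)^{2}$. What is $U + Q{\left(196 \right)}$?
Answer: $\frac{271189}{372} \approx 729.0$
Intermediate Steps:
$U = 729$ ($U = 27^{2} = 729$)
$Q{\left(t \right)} = \frac{1}{176 + t}$
$U + Q{\left(196 \right)} = 729 + \frac{1}{176 + 196} = 729 + \frac{1}{372} = \frac{271189}{372}$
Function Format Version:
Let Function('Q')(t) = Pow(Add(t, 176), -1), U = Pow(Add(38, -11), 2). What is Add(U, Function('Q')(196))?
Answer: Rational(271189, 372) ≈ 729.00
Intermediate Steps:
U = 729 (U = Pow(27, 2) = 729)
Function('Q')(t) = Pow(Add(176, t), -1)
Add(U, Function('Q')(196)) = Add(729, Pow(Add(176, 196), -1)) = Add(729, Pow(372, -1)) = Add(729, Rational(1, 372)) = Rational(271189, 372)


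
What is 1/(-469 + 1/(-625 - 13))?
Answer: -638/299223 ≈ -0.0021322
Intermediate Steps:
1/(-469 + 1/(-625 - 13)) = 1/(-469 + 1/(-638)) = 1/(-469 - 1/638) = 1/(-299223/638) = -638/299223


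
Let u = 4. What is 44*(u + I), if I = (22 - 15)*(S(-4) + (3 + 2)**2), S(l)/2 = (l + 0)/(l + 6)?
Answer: 6644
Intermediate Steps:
S(l) = 2*l/(6 + l) (S(l) = 2*((l + 0)/(l + 6)) = 2*(l/(6 + l)) = 2*l/(6 + l))
I = 147 (I = (22 - 15)*(2*(-4)/(6 - 4) + (3 + 2)**2) = 7*(2*(-4)/2 + 5**2) = 7*(2*(-4)*(1/2) + 25) = 7*(-4 + 25) = 7*21 = 147)
44*(u + I) = 44*(4 + 147) = 44*151 = 6644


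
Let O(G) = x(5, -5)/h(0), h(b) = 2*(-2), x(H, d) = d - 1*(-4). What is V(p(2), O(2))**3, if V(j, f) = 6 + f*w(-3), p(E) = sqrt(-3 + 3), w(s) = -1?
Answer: 12167/64 ≈ 190.11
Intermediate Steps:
x(H, d) = 4 + d (x(H, d) = d + 4 = 4 + d)
h(b) = -4
O(G) = 1/4 (O(G) = (4 - 5)/(-4) = -1*(-1/4) = 1/4)
p(E) = 0 (p(E) = sqrt(0) = 0)
V(j, f) = 6 - f (V(j, f) = 6 + f*(-1) = 6 - f)
V(p(2), O(2))**3 = (6 - 1*1/4)**3 = (6 - 1/4)**3 = (23/4)**3 = 12167/64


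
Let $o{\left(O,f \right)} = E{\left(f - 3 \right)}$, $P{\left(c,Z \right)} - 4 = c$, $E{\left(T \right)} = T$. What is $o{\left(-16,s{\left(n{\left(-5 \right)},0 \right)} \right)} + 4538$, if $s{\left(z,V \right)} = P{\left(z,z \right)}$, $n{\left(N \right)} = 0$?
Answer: $4539$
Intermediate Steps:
$P{\left(c,Z \right)} = 4 + c$
$s{\left(z,V \right)} = 4 + z$
$o{\left(O,f \right)} = -3 + f$ ($o{\left(O,f \right)} = f - 3 = -3 + f$)
$o{\left(-16,s{\left(n{\left(-5 \right)},0 \right)} \right)} + 4538 = \left(-3 + \left(4 + 0\right)\right) + 4538 = \left(-3 + 4\right) + 4538 = 1 + 4538 = 4539$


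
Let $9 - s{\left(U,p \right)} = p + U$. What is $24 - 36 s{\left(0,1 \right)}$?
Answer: $-264$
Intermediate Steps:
$s{\left(U,p \right)} = 9 - U - p$ ($s{\left(U,p \right)} = 9 - \left(p + U\right) = 9 - \left(U + p\right) = 9 - U - p$)
$24 - 36 s{\left(0,1 \right)} = 24 - 36 \left(9 - 0 - 1\right) = 24 - 36 \left(9 + 0 - 1\right) = 24 - 288 = -264$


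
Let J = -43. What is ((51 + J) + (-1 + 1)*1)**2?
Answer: 64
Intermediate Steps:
((51 + J) + (-1 + 1)*1)**2 = ((51 - 43) + (-1 + 1)*1)**2 = (8 + 0*1)**2 = (8 + 0)**2 = 8**2 = 64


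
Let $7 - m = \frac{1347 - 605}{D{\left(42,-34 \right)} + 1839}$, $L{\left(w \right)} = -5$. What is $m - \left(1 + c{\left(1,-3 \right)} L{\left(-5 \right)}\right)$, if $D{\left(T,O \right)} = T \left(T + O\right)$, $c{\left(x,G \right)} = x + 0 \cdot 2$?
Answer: $\frac{23183}{2175} \approx 10.659$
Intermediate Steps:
$c{\left(x,G \right)} = x$ ($c{\left(x,G \right)} = x + 0 = x$)
$D{\left(T,O \right)} = T \left(O + T\right)$
$m = \frac{14483}{2175}$ ($m = 7 - \frac{1347 - 605}{42 \left(-34 + 42\right) + 1839} = 7 - \frac{742}{42 \cdot 8 + 1839} = 7 - \frac{742}{336 + 1839} = 7 - \frac{742}{2175} = \frac{14483}{2175} \approx 6.6589$)
$m - \left(1 + c{\left(1,-3 \right)} L{\left(-5 \right)}\right) = \frac{14483}{2175} - \left(1 + 1 \left(-5\right)\right) = \frac{14483}{2175} - \left(1 - 5\right) = \frac{14483}{2175} - -4 = \frac{14483}{2175} + 4 = \frac{23183}{2175}$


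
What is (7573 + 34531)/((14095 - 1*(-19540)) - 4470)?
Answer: 2216/1535 ≈ 1.4436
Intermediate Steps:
(7573 + 34531)/((14095 - 1*(-19540)) - 4470) = 42104/((14095 + 19540) - 4470) = 42104/(33635 - 4470) = 42104/29165 = 42104*(1/29165) = 2216/1535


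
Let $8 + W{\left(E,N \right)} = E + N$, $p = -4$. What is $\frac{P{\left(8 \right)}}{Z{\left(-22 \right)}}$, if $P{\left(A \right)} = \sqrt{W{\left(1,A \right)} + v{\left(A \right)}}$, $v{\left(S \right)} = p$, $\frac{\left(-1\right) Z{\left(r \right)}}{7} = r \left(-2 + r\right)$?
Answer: $- \frac{i \sqrt{3}}{3696} \approx - 0.00046863 i$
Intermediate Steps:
$Z{\left(r \right)} = - 7 r \left(-2 + r\right)$
$v{\left(S \right)} = -4$
$W{\left(E,N \right)} = -8 + E + N$ ($W{\left(E,N \right)} = -8 + \left(E + N\right) = -8 + E + N$)
$P{\left(A \right)} = \sqrt{-11 + A}$ ($P{\left(A \right)} = \sqrt{\left(-8 + 1 + A\right) - 4} = \sqrt{\left(-7 + A\right) - 4} = \sqrt{-11 + A}$)
$\frac{P{\left(8 \right)}}{Z{\left(-22 \right)}} = \frac{\sqrt{-11 + 8}}{7 \left(-22\right) \left(2 - -22\right)} = \frac{\sqrt{-3}}{7 \left(-22\right) \left(2 + 22\right)} = \frac{i \sqrt{3}}{7 \left(-22\right) 24} = \frac{i \sqrt{3}}{-3696} = i \sqrt{3} \left(- \frac{1}{3696}\right) = - \frac{i \sqrt{3}}{3696}$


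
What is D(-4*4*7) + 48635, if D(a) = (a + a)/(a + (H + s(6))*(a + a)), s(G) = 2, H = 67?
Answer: 6760267/139 ≈ 48635.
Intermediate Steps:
D(a) = 2/139 (D(a) = (a + a)/(a + (67 + 2)*(a + a)) = (2*a)/(a + 69*(2*a)) = (2*a)/(a + 138*a) = (2*a)/((139*a)) = (2*a)*(1/(139*a)) = 2/139)
D(-4*4*7) + 48635 = 2/139 + 48635 = 6760267/139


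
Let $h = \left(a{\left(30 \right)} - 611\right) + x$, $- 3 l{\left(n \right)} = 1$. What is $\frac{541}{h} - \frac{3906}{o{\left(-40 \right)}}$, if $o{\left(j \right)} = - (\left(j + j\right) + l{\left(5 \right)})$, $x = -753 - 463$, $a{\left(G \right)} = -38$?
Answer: $- \frac{21984451}{449465} \approx -48.912$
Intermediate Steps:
$x = -1216$ ($x = -753 - 463 = -1216$)
$l{\left(n \right)} = - \frac{1}{3}$ ($l{\left(n \right)} = \left(- \frac{1}{3}\right) 1 = - \frac{1}{3}$)
$o{\left(j \right)} = \frac{1}{3} - 2 j$ ($o{\left(j \right)} = - (\left(j + j\right) - \frac{1}{3}) = - (2 j - \frac{1}{3}) = - (- \frac{1}{3} + 2 j) = \frac{1}{3} - 2 j$)
$h = -1865$ ($h = \left(-38 - 611\right) - 1216 = -649 - 1216 = -1865$)
$\frac{541}{h} - \frac{3906}{o{\left(-40 \right)}} = \frac{541}{-1865} - \frac{3906}{\frac{1}{3} - -80} = 541 \left(- \frac{1}{1865}\right) - \frac{3906}{\frac{1}{3} + 80} = - \frac{541}{1865} - \frac{3906}{\frac{241}{3}} = - \frac{541}{1865} - \frac{11718}{241} = - \frac{21984451}{449465}$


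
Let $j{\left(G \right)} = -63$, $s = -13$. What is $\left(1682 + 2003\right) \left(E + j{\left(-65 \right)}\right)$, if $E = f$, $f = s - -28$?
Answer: $-176880$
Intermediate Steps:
$f = 15$ ($f = -13 - -28 = -13 + 28 = 15$)
$E = 15$
$\left(1682 + 2003\right) \left(E + j{\left(-65 \right)}\right) = \left(1682 + 2003\right) \left(15 - 63\right) = 3685 \left(-48\right) = -176880$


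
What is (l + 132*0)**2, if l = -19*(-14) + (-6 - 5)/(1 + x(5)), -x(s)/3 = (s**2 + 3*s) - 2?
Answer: 904144761/12769 ≈ 70808.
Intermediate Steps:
x(s) = 6 - 9*s - 3*s**2 (x(s) = -3*((s**2 + 3*s) - 2) = -3*(-2 + s**2 + 3*s) = 6 - 9*s - 3*s**2)
l = 30069/113 (l = -19*(-14) + (-6 - 5)/(1 + (6 - 9*5 - 3*5**2)) = 266 - 11/(1 + (6 - 45 - 3*25)) = 266 - 11/(1 + (6 - 45 - 75)) = 266 - 11/(1 - 114) = 266 - 11/(-113) = 266 - 11*(-1/113) = 266 + 11/113 = 30069/113 ≈ 266.10)
(l + 132*0)**2 = (30069/113 + 132*0)**2 = (30069/113 + 0)**2 = (30069/113)**2 = 904144761/12769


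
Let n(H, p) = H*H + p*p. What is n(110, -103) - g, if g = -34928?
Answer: 57637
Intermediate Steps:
n(H, p) = H² + p²
n(110, -103) - g = (110² + (-103)²) - 1*(-34928) = (12100 + 10609) + 34928 = 22709 + 34928 = 57637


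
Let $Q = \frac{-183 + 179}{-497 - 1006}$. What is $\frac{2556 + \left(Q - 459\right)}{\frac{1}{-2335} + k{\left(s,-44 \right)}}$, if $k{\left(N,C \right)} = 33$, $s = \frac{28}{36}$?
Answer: $\frac{7359441325}{115812162} \approx 63.546$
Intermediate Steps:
$s = \frac{7}{9}$ ($s = 28 \cdot \frac{1}{36} = \frac{7}{9} \approx 0.77778$)
$Q = \frac{4}{1503}$ ($Q = - \frac{4}{-1503} = \left(-4\right) \left(- \frac{1}{1503}\right) = \frac{4}{1503} \approx 0.0026613$)
$\frac{2556 + \left(Q - 459\right)}{\frac{1}{-2335} + k{\left(s,-44 \right)}} = \frac{2556 + \left(\frac{4}{1503} - 459\right)}{\frac{1}{-2335} + 33} = \frac{2556 - \frac{689873}{1503}}{- \frac{1}{2335} + 33} = \frac{3151795}{1503 \cdot \frac{77054}{2335}} = \frac{3151795}{1503} \cdot \frac{2335}{77054} = \frac{7359441325}{115812162}$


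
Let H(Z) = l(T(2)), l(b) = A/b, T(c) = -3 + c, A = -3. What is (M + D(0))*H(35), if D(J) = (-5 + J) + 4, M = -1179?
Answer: -3540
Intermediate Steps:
l(b) = -3/b
H(Z) = 3 (H(Z) = -3/(-3 + 2) = -3/(-1) = -3*(-1) = 3)
D(J) = -1 + J
(M + D(0))*H(35) = (-1179 + (-1 + 0))*3 = (-1179 - 1)*3 = -1180*3 = -3540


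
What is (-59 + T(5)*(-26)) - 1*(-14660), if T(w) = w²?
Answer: 13951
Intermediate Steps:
(-59 + T(5)*(-26)) - 1*(-14660) = (-59 + 5²*(-26)) - 1*(-14660) = (-59 + 25*(-26)) + 14660 = (-59 - 650) + 14660 = -709 + 14660 = 13951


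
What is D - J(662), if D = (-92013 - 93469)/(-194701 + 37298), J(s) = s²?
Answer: -68980734850/157403 ≈ -4.3824e+5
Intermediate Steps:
D = 185482/157403 (D = -185482/(-157403) = -185482*(-1/157403) = 185482/157403 ≈ 1.1784)
D - J(662) = 185482/157403 - 1*662² = 185482/157403 - 1*438244 = 185482/157403 - 438244 = -68980734850/157403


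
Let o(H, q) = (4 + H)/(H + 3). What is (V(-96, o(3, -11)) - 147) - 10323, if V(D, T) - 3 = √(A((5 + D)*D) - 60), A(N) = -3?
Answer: -10467 + 3*I*√7 ≈ -10467.0 + 7.9373*I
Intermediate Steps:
o(H, q) = (4 + H)/(3 + H)
V(D, T) = 3 + 3*I*√7 (V(D, T) = 3 + √(-3 - 60) = 3 + √(-63) = 3 + 3*I*√7)
(V(-96, o(3, -11)) - 147) - 10323 = ((3 + 3*I*√7) - 147) - 10323 = (-144 + 3*I*√7) - 10323 = -10467 + 3*I*√7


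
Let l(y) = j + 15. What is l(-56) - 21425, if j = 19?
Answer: -21391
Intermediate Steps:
l(y) = 34 (l(y) = 19 + 15 = 34)
l(-56) - 21425 = 34 - 21425 = -21391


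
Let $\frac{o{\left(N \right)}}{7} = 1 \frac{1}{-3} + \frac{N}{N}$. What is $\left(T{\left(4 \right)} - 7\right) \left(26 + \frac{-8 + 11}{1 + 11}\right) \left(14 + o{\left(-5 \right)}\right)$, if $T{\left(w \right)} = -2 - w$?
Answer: $-6370$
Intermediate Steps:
$o{\left(N \right)} = \frac{14}{3}$ ($o{\left(N \right)} = 7 \left(1 \frac{1}{-3} + \frac{N}{N}\right) = 7 \left(1 \left(- \frac{1}{3}\right) + 1\right) = 7 \left(- \frac{1}{3} + 1\right) = 7 \cdot \frac{2}{3} = \frac{14}{3}$)
$\left(T{\left(4 \right)} - 7\right) \left(26 + \frac{-8 + 11}{1 + 11}\right) \left(14 + o{\left(-5 \right)}\right) = \left(\left(-2 - 4\right) - 7\right) \left(26 + \frac{-8 + 11}{1 + 11}\right) \left(14 + \frac{14}{3}\right) = \left(\left(-2 - 4\right) - 7\right) \left(26 + \frac{3}{12}\right) \frac{56}{3} = \left(-6 - 7\right) \left(26 + 3 \cdot \frac{1}{12}\right) \frac{56}{3} = - 13 \left(26 + \frac{1}{4}\right) \frac{56}{3} = - 13 \cdot \frac{105}{4} \cdot \frac{56}{3} = \left(-13\right) 490 = -6370$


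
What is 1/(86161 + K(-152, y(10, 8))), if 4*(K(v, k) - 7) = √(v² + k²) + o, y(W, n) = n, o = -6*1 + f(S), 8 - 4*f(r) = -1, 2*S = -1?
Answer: 22058768/1900738870241 - 512*√362/1900738870241 ≈ 1.1600e-5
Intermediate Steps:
S = -½ (S = (½)*(-1) = -½ ≈ -0.50000)
f(r) = 9/4 (f(r) = 2 - ¼*(-1) = 2 + ¼ = 9/4)
o = -15/4 (o = -6*1 + 9/4 = -6 + 9/4 = -15/4 ≈ -3.7500)
K(v, k) = 97/16 + √(k² + v²)/4 (K(v, k) = 7 + (√(v² + k²) - 15/4)/4 = 7 + (√(k² + v²) - 15/4)/4 = 7 + (-15/4 + √(k² + v²))/4 = 7 + (-15/16 + √(k² + v²)/4) = 97/16 + √(k² + v²)/4)
1/(86161 + K(-152, y(10, 8))) = 1/(86161 + (97/16 + √(8² + (-152)²)/4)) = 1/(86161 + (97/16 + √(64 + 23104)/4)) = 1/(86161 + (97/16 + √23168/4)) = 1/(86161 + (97/16 + (8*√362)/4)) = 1/(86161 + (97/16 + 2*√362)) = 1/(1378673/16 + 2*√362)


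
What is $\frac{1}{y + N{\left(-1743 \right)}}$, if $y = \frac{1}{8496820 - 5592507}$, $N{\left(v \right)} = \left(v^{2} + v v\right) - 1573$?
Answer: $\frac{2904313}{17642321926326} \approx 1.6462 \cdot 10^{-7}$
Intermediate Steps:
$N{\left(v \right)} = -1573 + 2 v^{2}$ ($N{\left(v \right)} = \left(v^{2} + v^{2}\right) - 1573 = 2 v^{2} - 1573 = -1573 + 2 v^{2}$)
$y = \frac{1}{2904313} \approx 3.4432 \cdot 10^{-7}$
$\frac{1}{y + N{\left(-1743 \right)}} = \frac{1}{\frac{1}{2904313} - \left(1573 - 2 \left(-1743\right)^{2}\right)} = \frac{1}{\frac{1}{2904313} + \left(-1573 + 2 \cdot 3038049\right)} = \frac{1}{\frac{1}{2904313} + \left(-1573 + 6076098\right)} = \frac{1}{\frac{1}{2904313} + 6074525} = \frac{1}{\frac{17642321926326}{2904313}} = \frac{2904313}{17642321926326}$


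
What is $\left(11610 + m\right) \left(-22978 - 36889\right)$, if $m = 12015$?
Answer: $-1414357875$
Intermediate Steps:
$\left(11610 + m\right) \left(-22978 - 36889\right) = \left(11610 + 12015\right) \left(-22978 - 36889\right) = 23625 \left(-59867\right) = -1414357875$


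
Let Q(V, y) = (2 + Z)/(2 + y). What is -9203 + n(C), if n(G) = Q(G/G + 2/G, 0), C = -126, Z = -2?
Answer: -9203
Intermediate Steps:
Q(V, y) = 0 (Q(V, y) = (2 - 2)/(2 + y) = 0/(2 + y) = 0)
n(G) = 0
-9203 + n(C) = -9203 + 0 = -9203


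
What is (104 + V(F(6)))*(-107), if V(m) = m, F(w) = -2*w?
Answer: -9844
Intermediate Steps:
(104 + V(F(6)))*(-107) = (104 - 2*6)*(-107) = (104 - 12)*(-107) = 92*(-107) = -9844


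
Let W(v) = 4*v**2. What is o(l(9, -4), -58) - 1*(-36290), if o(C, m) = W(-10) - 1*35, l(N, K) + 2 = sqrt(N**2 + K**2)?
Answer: 36655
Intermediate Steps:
l(N, K) = -2 + sqrt(K**2 + N**2) (l(N, K) = -2 + sqrt(N**2 + K**2) = -2 + sqrt(K**2 + N**2))
o(C, m) = 365 (o(C, m) = 4*(-10)**2 - 1*35 = 4*100 - 35 = 400 - 35 = 365)
o(l(9, -4), -58) - 1*(-36290) = 365 - 1*(-36290) = 365 + 36290 = 36655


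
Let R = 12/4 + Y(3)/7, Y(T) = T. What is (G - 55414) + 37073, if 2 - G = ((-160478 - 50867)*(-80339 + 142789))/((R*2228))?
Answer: 45704421871/26736 ≈ 1.7095e+6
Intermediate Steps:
R = 24/7 (R = 12/4 + 3/7 = 12*(1/4) + 3*(1/7) = 3 + 3/7 = 24/7 ≈ 3.4286)
G = 46194786847/26736 (G = 2 - (-160478 - 50867)*(-80339 + 142789)/((24/7)*2228) = 2 - (-211345*62450)/53472/7 = 2 - (-13198495250)*7/53472 = 2 - 1*(-46194733375/26736) = 2 + 46194733375/26736 = 46194786847/26736 ≈ 1.7278e+6)
(G - 55414) + 37073 = (46194786847/26736 - 55414) + 37073 = 44713238143/26736 + 37073 = 45704421871/26736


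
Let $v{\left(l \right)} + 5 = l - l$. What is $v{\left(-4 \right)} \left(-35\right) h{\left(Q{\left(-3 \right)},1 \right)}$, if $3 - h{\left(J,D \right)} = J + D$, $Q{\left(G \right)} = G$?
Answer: $875$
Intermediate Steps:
$h{\left(J,D \right)} = 3 - D - J$ ($h{\left(J,D \right)} = 3 - \left(J + D\right) = 3 - \left(D + J\right) = 3 - D - J$)
$v{\left(l \right)} = -5$ ($v{\left(l \right)} = -5 + \left(l - l\right) = -5 + 0 = -5$)
$v{\left(-4 \right)} \left(-35\right) h{\left(Q{\left(-3 \right)},1 \right)} = \left(-5\right) \left(-35\right) \left(3 - 1 - -3\right) = 175 \left(3 - 1 + 3\right) = 175 \cdot 5 = 875$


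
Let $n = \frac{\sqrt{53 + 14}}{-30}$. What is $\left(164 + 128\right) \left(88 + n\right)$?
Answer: $25696 - \frac{146 \sqrt{67}}{15} \approx 25616.0$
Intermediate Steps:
$n = - \frac{\sqrt{67}}{30}$ ($n = \sqrt{67} \left(- \frac{1}{30}\right) = - \frac{\sqrt{67}}{30} \approx -0.27285$)
$\left(164 + 128\right) \left(88 + n\right) = \left(164 + 128\right) \left(88 - \frac{\sqrt{67}}{30}\right) = 292 \left(88 - \frac{\sqrt{67}}{30}\right) = 25696 - \frac{146 \sqrt{67}}{15}$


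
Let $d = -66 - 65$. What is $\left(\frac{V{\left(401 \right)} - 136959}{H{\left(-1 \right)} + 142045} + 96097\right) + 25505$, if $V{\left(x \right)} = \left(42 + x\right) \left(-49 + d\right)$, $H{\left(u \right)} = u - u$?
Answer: $\frac{17272739391}{142045} \approx 1.216 \cdot 10^{5}$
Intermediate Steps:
$H{\left(u \right)} = 0$
$d = -131$
$V{\left(x \right)} = -7560 - 180 x$ ($V{\left(x \right)} = \left(42 + x\right) \left(-49 - 131\right) = \left(42 + x\right) \left(-180\right) = -7560 - 180 x$)
$\left(\frac{V{\left(401 \right)} - 136959}{H{\left(-1 \right)} + 142045} + 96097\right) + 25505 = \left(\frac{\left(-7560 - 72180\right) - 136959}{0 + 142045} + 96097\right) + 25505 = \left(\frac{\left(-7560 - 72180\right) - 136959}{142045} + 96097\right) + 25505 = \left(\left(-79740 - 136959\right) \frac{1}{142045} + 96097\right) + 25505 = \left(\left(-216699\right) \frac{1}{142045} + 96097\right) + 25505 = \left(- \frac{216699}{142045} + 96097\right) + 25505 = \frac{13649881666}{142045} + 25505 = \frac{17272739391}{142045}$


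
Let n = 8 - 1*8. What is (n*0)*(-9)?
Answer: 0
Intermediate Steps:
n = 0 (n = 8 - 8 = 0)
(n*0)*(-9) = (0*0)*(-9) = 0*(-9) = 0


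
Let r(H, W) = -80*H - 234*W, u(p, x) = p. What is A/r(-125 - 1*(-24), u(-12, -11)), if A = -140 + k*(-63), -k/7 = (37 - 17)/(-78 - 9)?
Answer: -875/39469 ≈ -0.022169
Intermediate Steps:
k = 140/87 (k = -7*(37 - 17)/(-78 - 9) = -140/(-87) = -140*(-1)/87 = -7*(-20/87) = 140/87 ≈ 1.6092)
A = -7000/29 (A = -140 + (140/87)*(-63) = -140 - 2940/29 = -7000/29 ≈ -241.38)
r(H, W) = -234*W - 80*H
A/r(-125 - 1*(-24), u(-12, -11)) = -7000/(29*(-234*(-12) - 80*(-125 - 1*(-24)))) = -7000/(29*(2808 - 80*(-125 + 24))) = -7000/(29*(2808 - 80*(-101))) = -7000/(29*(2808 + 8080)) = -7000/29/10888 = -7000/29*1/10888 = -875/39469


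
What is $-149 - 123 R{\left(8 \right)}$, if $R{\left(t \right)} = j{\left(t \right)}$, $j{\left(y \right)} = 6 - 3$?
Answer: $-518$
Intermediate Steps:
$j{\left(y \right)} = 3$
$R{\left(t \right)} = 3$
$-149 - 123 R{\left(8 \right)} = -149 - 369 = -518$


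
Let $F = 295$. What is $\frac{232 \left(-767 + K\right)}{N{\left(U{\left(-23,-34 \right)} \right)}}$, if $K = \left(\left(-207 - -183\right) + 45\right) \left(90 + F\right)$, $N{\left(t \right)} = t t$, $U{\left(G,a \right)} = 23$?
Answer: $\frac{1697776}{529} \approx 3209.4$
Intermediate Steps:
$N{\left(t \right)} = t^{2}$
$K = 8085$ ($K = \left(\left(-207 - -183\right) + 45\right) \left(90 + 295\right) = \left(\left(-207 + 183\right) + 45\right) 385 = \left(-24 + 45\right) 385 = 21 \cdot 385 = 8085$)
$\frac{232 \left(-767 + K\right)}{N{\left(U{\left(-23,-34 \right)} \right)}} = \frac{232 \left(-767 + 8085\right)}{23^{2}} = \frac{232 \cdot 7318}{529} = 1697776 \cdot \frac{1}{529} = \frac{1697776}{529}$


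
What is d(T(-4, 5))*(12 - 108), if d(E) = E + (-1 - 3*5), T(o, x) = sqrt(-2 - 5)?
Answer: 1536 - 96*I*sqrt(7) ≈ 1536.0 - 253.99*I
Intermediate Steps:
T(o, x) = I*sqrt(7) (T(o, x) = sqrt(-7) = I*sqrt(7))
d(E) = -16 + E (d(E) = E + (-1 - 15) = E - 16 = -16 + E)
d(T(-4, 5))*(12 - 108) = (-16 + I*sqrt(7))*(12 - 108) = (-16 + I*sqrt(7))*(-96) = 1536 - 96*I*sqrt(7)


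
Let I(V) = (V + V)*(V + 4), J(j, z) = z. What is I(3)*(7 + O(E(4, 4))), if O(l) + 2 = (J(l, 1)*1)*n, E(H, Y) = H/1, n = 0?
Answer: 210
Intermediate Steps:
E(H, Y) = H (E(H, Y) = H*1 = H)
I(V) = 2*V*(4 + V) (I(V) = (2*V)*(4 + V) = 2*V*(4 + V))
O(l) = -2 (O(l) = -2 + (1*1)*0 = -2 + 1*0 = -2 + 0 = -2)
I(3)*(7 + O(E(4, 4))) = (2*3*(4 + 3))*(7 - 2) = (2*3*7)*5 = 42*5 = 210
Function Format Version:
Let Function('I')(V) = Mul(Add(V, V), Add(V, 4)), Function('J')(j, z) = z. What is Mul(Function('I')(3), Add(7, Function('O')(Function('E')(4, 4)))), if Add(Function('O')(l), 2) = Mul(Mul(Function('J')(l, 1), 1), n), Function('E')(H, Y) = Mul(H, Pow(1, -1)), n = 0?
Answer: 210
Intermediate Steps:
Function('E')(H, Y) = H (Function('E')(H, Y) = Mul(H, 1) = H)
Function('I')(V) = Mul(2, V, Add(4, V)) (Function('I')(V) = Mul(Mul(2, V), Add(4, V)) = Mul(2, V, Add(4, V)))
Function('O')(l) = -2 (Function('O')(l) = Add(-2, Mul(Mul(1, 1), 0)) = Add(-2, Mul(1, 0)) = Add(-2, 0) = -2)
Mul(Function('I')(3), Add(7, Function('O')(Function('E')(4, 4)))) = Mul(Mul(2, 3, Add(4, 3)), Add(7, -2)) = Mul(Mul(2, 3, 7), 5) = Mul(42, 5) = 210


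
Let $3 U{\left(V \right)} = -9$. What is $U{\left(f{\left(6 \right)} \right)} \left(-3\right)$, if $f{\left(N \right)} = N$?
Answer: $9$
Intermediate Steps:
$U{\left(V \right)} = -3$ ($U{\left(V \right)} = \frac{1}{3} \left(-9\right) = -3$)
$U{\left(f{\left(6 \right)} \right)} \left(-3\right) = \left(-3\right) \left(-3\right) = 9$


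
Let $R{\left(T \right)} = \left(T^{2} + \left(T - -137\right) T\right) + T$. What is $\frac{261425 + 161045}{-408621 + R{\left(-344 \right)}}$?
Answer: $- \frac{422470}{219421} \approx -1.9254$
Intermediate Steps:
$R{\left(T \right)} = T + T^{2} + T \left(137 + T\right)$ ($R{\left(T \right)} = \left(T^{2} + \left(T + 137\right) T\right) + T = \left(T^{2} + \left(137 + T\right) T\right) + T = \left(T^{2} + T \left(137 + T\right)\right) + T = T + T^{2} + T \left(137 + T\right)$)
$\frac{261425 + 161045}{-408621 + R{\left(-344 \right)}} = \frac{261425 + 161045}{-408621 + 2 \left(-344\right) \left(69 - 344\right)} = \frac{422470}{-408621 + 2 \left(-344\right) \left(-275\right)} = \frac{422470}{-408621 + 189200} = \frac{422470}{-219421} = 422470 \left(- \frac{1}{219421}\right) = - \frac{422470}{219421}$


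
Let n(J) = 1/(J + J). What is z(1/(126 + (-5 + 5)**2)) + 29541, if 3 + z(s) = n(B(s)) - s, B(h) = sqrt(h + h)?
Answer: 3721787/126 + 3*sqrt(7)/2 ≈ 29542.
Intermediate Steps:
B(h) = sqrt(2)*sqrt(h) (B(h) = sqrt(2*h) = sqrt(2)*sqrt(h))
n(J) = 1/(2*J)
z(s) = -3 - s + sqrt(2)/(4*sqrt(s)) (z(s) = -3 + (1/(2*((sqrt(2)*sqrt(s)))) - s) = -3 + ((sqrt(2)/(2*sqrt(s)))/2 - s) = -3 + (sqrt(2)/(4*sqrt(s)) - s) = -3 + (-s + sqrt(2)/(4*sqrt(s))) = -3 - s + sqrt(2)/(4*sqrt(s)))
z(1/(126 + (-5 + 5)**2)) + 29541 = (-3 - 1/(126 + (-5 + 5)**2) + sqrt(2)/(4*sqrt(1/(126 + (-5 + 5)**2)))) + 29541 = (-3 - 1/(126 + 0**2) + sqrt(2)/(4*sqrt(1/(126 + 0**2)))) + 29541 = (-3 - 1/(126 + 0) + sqrt(2)/(4*sqrt(1/(126 + 0)))) + 29541 = (-3 - 1/126 + sqrt(2)/(4*sqrt(1/126))) + 29541 = (-3 - 1*1/126 + sqrt(2)/(4*1/sqrt(126))) + 29541 = (-3 - 1/126 + sqrt(2)*(3*sqrt(14))/4) + 29541 = (-3 - 1/126 + 3*sqrt(7)/2) + 29541 = (-379/126 + 3*sqrt(7)/2) + 29541 = 3721787/126 + 3*sqrt(7)/2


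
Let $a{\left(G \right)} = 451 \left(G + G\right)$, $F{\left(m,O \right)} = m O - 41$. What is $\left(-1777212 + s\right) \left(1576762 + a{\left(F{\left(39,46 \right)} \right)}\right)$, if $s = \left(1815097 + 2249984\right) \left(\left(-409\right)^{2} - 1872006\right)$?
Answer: $-21884235023327528016$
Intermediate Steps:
$F{\left(m,O \right)} = -41 + O m$ ($F{\left(m,O \right)} = O m - 41 = -41 + O m$)
$s = -6929845207725$ ($s = 4065081 \left(167281 - 1872006\right) = 4065081 \left(-1704725\right) = -6929845207725$)
$a{\left(G \right)} = 902 G$ ($a{\left(G \right)} = 451 \cdot 2 G = 902 G$)
$\left(-1777212 + s\right) \left(1576762 + a{\left(F{\left(39,46 \right)} \right)}\right) = \left(-1777212 - 6929845207725\right) \left(1576762 + 902 \left(-41 + 46 \cdot 39\right)\right) = - 6929846984937 \left(1576762 + 902 \left(-41 + 1794\right)\right) = - 6929846984937 \left(1576762 + 902 \cdot 1753\right) = - 6929846984937 \left(1576762 + 1581206\right) = \left(-6929846984937\right) 3157968 = -21884235023327528016$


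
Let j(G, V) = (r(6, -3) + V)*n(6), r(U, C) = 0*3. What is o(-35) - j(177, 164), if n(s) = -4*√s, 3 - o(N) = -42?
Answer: 45 + 656*√6 ≈ 1651.9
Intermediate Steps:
o(N) = 45 (o(N) = 3 - 1*(-42) = 3 + 42 = 45)
r(U, C) = 0
j(G, V) = -4*V*√6 (j(G, V) = (0 + V)*(-4*√6) = V*(-4*√6) = -4*V*√6)
o(-35) - j(177, 164) = 45 - (-4)*164*√6 = 45 - (-656)*√6 = 45 + 656*√6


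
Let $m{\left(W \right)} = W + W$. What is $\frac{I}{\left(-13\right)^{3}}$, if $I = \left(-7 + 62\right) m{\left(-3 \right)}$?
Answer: $\frac{330}{2197} \approx 0.1502$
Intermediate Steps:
$m{\left(W \right)} = 2 W$
$I = -330$ ($I = \left(-7 + 62\right) 2 \left(-3\right) = 55 \left(-6\right) = -330$)
$\frac{I}{\left(-13\right)^{3}} = - \frac{330}{\left(-13\right)^{3}} = - \frac{330}{-2197} = \left(-330\right) \left(- \frac{1}{2197}\right) = \frac{330}{2197}$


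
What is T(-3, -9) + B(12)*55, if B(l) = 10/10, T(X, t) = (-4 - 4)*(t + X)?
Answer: 151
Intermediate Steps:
T(X, t) = -8*X - 8*t (T(X, t) = -8*(X + t) = -8*X - 8*t)
B(l) = 1 (B(l) = 10*(1/10) = 1)
T(-3, -9) + B(12)*55 = (-8*(-3) - 8*(-9)) + 1*55 = (24 + 72) + 55 = 96 + 55 = 151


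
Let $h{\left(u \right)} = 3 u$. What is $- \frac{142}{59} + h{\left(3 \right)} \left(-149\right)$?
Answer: $- \frac{79261}{59} \approx -1343.4$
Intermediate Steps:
$- \frac{142}{59} + h{\left(3 \right)} \left(-149\right) = - \frac{142}{59} + 3 \cdot 3 \left(-149\right) = \left(-142\right) \frac{1}{59} + 9 \left(-149\right) = - \frac{142}{59} - 1341 = - \frac{79261}{59}$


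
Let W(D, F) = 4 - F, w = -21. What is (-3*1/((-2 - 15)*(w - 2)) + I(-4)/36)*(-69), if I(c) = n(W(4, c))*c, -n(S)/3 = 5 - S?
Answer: 1182/17 ≈ 69.529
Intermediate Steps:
n(S) = -15 + 3*S (n(S) = -3*(5 - S) = -15 + 3*S)
I(c) = c*(-3 - 3*c) (I(c) = (-15 + 3*(4 - c))*c = (-15 + (12 - 3*c))*c = (-3 - 3*c)*c = c*(-3 - 3*c))
(-3*1/((-2 - 15)*(w - 2)) + I(-4)/36)*(-69) = (-3*1/((-21 - 2)*(-2 - 15)) - 3*(-4)*(1 - 4)/36)*(-69) = (-3/((-23*(-17))) - 3*(-4)*(-3)*(1/36))*(-69) = (-3/391 - 36*1/36)*(-69) = (-3*1/391 - 1)*(-69) = (-3/391 - 1)*(-69) = -394/391*(-69) = 1182/17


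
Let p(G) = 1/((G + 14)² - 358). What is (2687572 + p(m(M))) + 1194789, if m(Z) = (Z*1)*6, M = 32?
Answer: 163361986159/42078 ≈ 3.8824e+6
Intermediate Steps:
m(Z) = 6*Z (m(Z) = Z*6 = 6*Z)
p(G) = 1/(-358 + (14 + G)²) (p(G) = 1/((14 + G)² - 358) = 1/(-358 + (14 + G)²))
(2687572 + p(m(M))) + 1194789 = (2687572 + 1/(-358 + (14 + 6*32)²)) + 1194789 = (2687572 + 1/(-358 + (14 + 192)²)) + 1194789 = (2687572 + 1/(-358 + 206²)) + 1194789 = (2687572 + 1/(-358 + 42436)) + 1194789 = (2687572 + 1/42078) + 1194789 = 113087654617/42078 + 1194789 = 163361986159/42078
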